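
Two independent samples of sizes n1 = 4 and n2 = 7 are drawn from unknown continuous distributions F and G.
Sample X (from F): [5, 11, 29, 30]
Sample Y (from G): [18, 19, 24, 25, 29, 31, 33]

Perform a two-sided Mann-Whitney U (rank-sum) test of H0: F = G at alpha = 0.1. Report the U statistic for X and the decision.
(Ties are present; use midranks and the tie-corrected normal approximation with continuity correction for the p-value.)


Step 1: Combine and sort all 11 observations; assign midranks.
sorted (value, group): (5,X), (11,X), (18,Y), (19,Y), (24,Y), (25,Y), (29,X), (29,Y), (30,X), (31,Y), (33,Y)
ranks: 5->1, 11->2, 18->3, 19->4, 24->5, 25->6, 29->7.5, 29->7.5, 30->9, 31->10, 33->11
Step 2: Rank sum for X: R1 = 1 + 2 + 7.5 + 9 = 19.5.
Step 3: U_X = R1 - n1(n1+1)/2 = 19.5 - 4*5/2 = 19.5 - 10 = 9.5.
       U_Y = n1*n2 - U_X = 28 - 9.5 = 18.5.
Step 4: Ties are present, so use the tie-corrected normal approximation (with continuity correction) for the p-value.
Step 5: p-value = 0.448659; compare to alpha = 0.1. fail to reject H0.

U_X = 9.5, p = 0.448659, fail to reject H0 at alpha = 0.1.


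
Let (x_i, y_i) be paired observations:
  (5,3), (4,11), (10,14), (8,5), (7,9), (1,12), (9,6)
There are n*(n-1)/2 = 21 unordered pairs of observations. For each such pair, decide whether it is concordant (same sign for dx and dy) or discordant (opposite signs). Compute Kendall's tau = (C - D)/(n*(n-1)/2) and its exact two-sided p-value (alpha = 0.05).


Step 1: Enumerate the 21 unordered pairs (i,j) with i<j and classify each by sign(x_j-x_i) * sign(y_j-y_i).
  (1,2):dx=-1,dy=+8->D; (1,3):dx=+5,dy=+11->C; (1,4):dx=+3,dy=+2->C; (1,5):dx=+2,dy=+6->C
  (1,6):dx=-4,dy=+9->D; (1,7):dx=+4,dy=+3->C; (2,3):dx=+6,dy=+3->C; (2,4):dx=+4,dy=-6->D
  (2,5):dx=+3,dy=-2->D; (2,6):dx=-3,dy=+1->D; (2,7):dx=+5,dy=-5->D; (3,4):dx=-2,dy=-9->C
  (3,5):dx=-3,dy=-5->C; (3,6):dx=-9,dy=-2->C; (3,7):dx=-1,dy=-8->C; (4,5):dx=-1,dy=+4->D
  (4,6):dx=-7,dy=+7->D; (4,7):dx=+1,dy=+1->C; (5,6):dx=-6,dy=+3->D; (5,7):dx=+2,dy=-3->D
  (6,7):dx=+8,dy=-6->D
Step 2: C = 10, D = 11, total pairs = 21.
Step 3: tau = (C - D)/(n(n-1)/2) = (10 - 11)/21 = -0.047619.
Step 4: Exact two-sided p-value (enumerate n! = 5040 permutations of y under H0): p = 1.000000.
Step 5: alpha = 0.05. fail to reject H0.

tau_b = -0.0476 (C=10, D=11), p = 1.000000, fail to reject H0.


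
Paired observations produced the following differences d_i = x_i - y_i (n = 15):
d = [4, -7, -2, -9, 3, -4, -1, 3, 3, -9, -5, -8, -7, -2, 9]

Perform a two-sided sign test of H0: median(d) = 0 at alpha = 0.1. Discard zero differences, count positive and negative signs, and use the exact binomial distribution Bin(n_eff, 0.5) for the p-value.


Step 1: Discard zero differences. Original n = 15; n_eff = number of nonzero differences = 15.
Nonzero differences (with sign): +4, -7, -2, -9, +3, -4, -1, +3, +3, -9, -5, -8, -7, -2, +9
Step 2: Count signs: positive = 5, negative = 10.
Step 3: Under H0: P(positive) = 0.5, so the number of positives S ~ Bin(15, 0.5).
Step 4: Two-sided exact p-value = sum of Bin(15,0.5) probabilities at or below the observed probability = 0.301758.
Step 5: alpha = 0.1. fail to reject H0.

n_eff = 15, pos = 5, neg = 10, p = 0.301758, fail to reject H0.


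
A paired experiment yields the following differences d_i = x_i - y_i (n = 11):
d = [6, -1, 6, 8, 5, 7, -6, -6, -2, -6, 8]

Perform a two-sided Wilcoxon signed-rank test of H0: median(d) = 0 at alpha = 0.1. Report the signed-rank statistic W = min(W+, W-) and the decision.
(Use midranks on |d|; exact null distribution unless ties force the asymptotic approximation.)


Step 1: Drop any zero differences (none here) and take |d_i|.
|d| = [6, 1, 6, 8, 5, 7, 6, 6, 2, 6, 8]
Step 2: Midrank |d_i| (ties get averaged ranks).
ranks: |6|->6, |1|->1, |6|->6, |8|->10.5, |5|->3, |7|->9, |6|->6, |6|->6, |2|->2, |6|->6, |8|->10.5
Step 3: Attach original signs; sum ranks with positive sign and with negative sign.
W+ = 6 + 6 + 10.5 + 3 + 9 + 10.5 = 45
W- = 1 + 6 + 6 + 2 + 6 = 21
(Check: W+ + W- = 66 should equal n(n+1)/2 = 66.)
Step 4: Test statistic W = min(W+, W-) = 21.
Step 5: Ties in |d|, so use the tie-corrected normal approximation.
        E[W] = n(n+1)/4 = 11*12/4 = 33.
        Tie groups: |d|=6 (t=5), |d|=8 (t=2); sum(t^3 - t) = 126.
        Var[W] = n(n+1)(2n+1)/24 - sum(t^3-t)/48 = 3036/24 - 126/48 = 123.875.
        z = (W - E[W]) / sqrt(Var[W]) = (21 - 33) / 11.1299 = -1.0782.
        Two-sided p = 2*Phi(z) = 0.280955.
Step 6: alpha = 0.1. fail to reject H0.

W+ = 45, W- = 21, W = min = 21, p = 0.280955, fail to reject H0.


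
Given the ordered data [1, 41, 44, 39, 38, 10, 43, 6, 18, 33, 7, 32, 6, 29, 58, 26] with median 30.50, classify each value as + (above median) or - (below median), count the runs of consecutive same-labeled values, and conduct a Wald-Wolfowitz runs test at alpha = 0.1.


Step 1: Compute median = 30.50; label A = above, B = below.
Labels in order: BAAAABABBABABBAB  (n_A = 8, n_B = 8)
Step 2: Count runs R = 11.
Step 3: Under H0 (random ordering), E[R] = 2*n_A*n_B/(n_A+n_B) + 1 = 2*8*8/16 + 1 = 9.0000.
        Var[R] = 2*n_A*n_B*(2*n_A*n_B - n_A - n_B) / ((n_A+n_B)^2 * (n_A+n_B-1)) = 14336/3840 = 3.7333.
        SD[R] = 1.9322.
Step 4: Continuity-corrected z = (R - 0.5 - E[R]) / SD[R] = (11 - 0.5 - 9.0000) / 1.9322 = 0.7763.
Step 5: Two-sided p-value via normal approximation = 2*(1 - Phi(|z|)) = 0.437558.
Step 6: alpha = 0.1. fail to reject H0.

R = 11, z = 0.7763, p = 0.437558, fail to reject H0.


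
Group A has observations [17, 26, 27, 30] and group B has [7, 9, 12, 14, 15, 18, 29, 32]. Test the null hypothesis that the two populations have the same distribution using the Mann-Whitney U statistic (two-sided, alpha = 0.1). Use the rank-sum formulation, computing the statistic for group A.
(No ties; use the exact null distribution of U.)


Step 1: Combine and sort all 12 observations; assign midranks.
sorted (value, group): (7,Y), (9,Y), (12,Y), (14,Y), (15,Y), (17,X), (18,Y), (26,X), (27,X), (29,Y), (30,X), (32,Y)
ranks: 7->1, 9->2, 12->3, 14->4, 15->5, 17->6, 18->7, 26->8, 27->9, 29->10, 30->11, 32->12
Step 2: Rank sum for X: R1 = 6 + 8 + 9 + 11 = 34.
Step 3: U_X = R1 - n1(n1+1)/2 = 34 - 4*5/2 = 34 - 10 = 24.
       U_Y = n1*n2 - U_X = 32 - 24 = 8.
Step 4: No ties, so the exact null distribution of U (based on enumerating the C(12,4) = 495 equally likely rank assignments) gives the two-sided p-value.
Step 5: p-value = 0.214141; compare to alpha = 0.1. fail to reject H0.

U_X = 24, p = 0.214141, fail to reject H0 at alpha = 0.1.


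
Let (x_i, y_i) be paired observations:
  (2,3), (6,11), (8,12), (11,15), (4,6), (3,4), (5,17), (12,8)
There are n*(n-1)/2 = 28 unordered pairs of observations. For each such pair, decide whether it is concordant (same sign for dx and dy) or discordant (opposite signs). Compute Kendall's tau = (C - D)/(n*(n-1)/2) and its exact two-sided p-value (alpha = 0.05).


Step 1: Enumerate the 28 unordered pairs (i,j) with i<j and classify each by sign(x_j-x_i) * sign(y_j-y_i).
  (1,2):dx=+4,dy=+8->C; (1,3):dx=+6,dy=+9->C; (1,4):dx=+9,dy=+12->C; (1,5):dx=+2,dy=+3->C
  (1,6):dx=+1,dy=+1->C; (1,7):dx=+3,dy=+14->C; (1,8):dx=+10,dy=+5->C; (2,3):dx=+2,dy=+1->C
  (2,4):dx=+5,dy=+4->C; (2,5):dx=-2,dy=-5->C; (2,6):dx=-3,dy=-7->C; (2,7):dx=-1,dy=+6->D
  (2,8):dx=+6,dy=-3->D; (3,4):dx=+3,dy=+3->C; (3,5):dx=-4,dy=-6->C; (3,6):dx=-5,dy=-8->C
  (3,7):dx=-3,dy=+5->D; (3,8):dx=+4,dy=-4->D; (4,5):dx=-7,dy=-9->C; (4,6):dx=-8,dy=-11->C
  (4,7):dx=-6,dy=+2->D; (4,8):dx=+1,dy=-7->D; (5,6):dx=-1,dy=-2->C; (5,7):dx=+1,dy=+11->C
  (5,8):dx=+8,dy=+2->C; (6,7):dx=+2,dy=+13->C; (6,8):dx=+9,dy=+4->C; (7,8):dx=+7,dy=-9->D
Step 2: C = 21, D = 7, total pairs = 28.
Step 3: tau = (C - D)/(n(n-1)/2) = (21 - 7)/28 = 0.500000.
Step 4: Exact two-sided p-value (enumerate n! = 40320 permutations of y under H0): p = 0.108681.
Step 5: alpha = 0.05. fail to reject H0.

tau_b = 0.5000 (C=21, D=7), p = 0.108681, fail to reject H0.


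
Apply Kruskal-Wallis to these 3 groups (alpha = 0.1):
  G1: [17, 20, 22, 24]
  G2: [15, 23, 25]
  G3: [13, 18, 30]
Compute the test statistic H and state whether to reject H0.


Step 1: Combine all N = 10 observations and assign midranks.
sorted (value, group, rank): (13,G3,1), (15,G2,2), (17,G1,3), (18,G3,4), (20,G1,5), (22,G1,6), (23,G2,7), (24,G1,8), (25,G2,9), (30,G3,10)
Step 2: Sum ranks within each group.
R_1 = 22 (n_1 = 4)
R_2 = 18 (n_2 = 3)
R_3 = 15 (n_3 = 3)
Step 3: H = 12/(N(N+1)) * sum(R_i^2/n_i) - 3(N+1)
     = 12/(10*11) * (22^2/4 + 18^2/3 + 15^2/3) - 3*11
     = 0.109091 * 304 - 33
     = 0.163636.
Step 4: No ties, so H is used without correction.
Step 5: Under H0, H ~ chi^2(2); p-value = 0.921439.
Step 6: alpha = 0.1. fail to reject H0.

H = 0.1636, df = 2, p = 0.921439, fail to reject H0.


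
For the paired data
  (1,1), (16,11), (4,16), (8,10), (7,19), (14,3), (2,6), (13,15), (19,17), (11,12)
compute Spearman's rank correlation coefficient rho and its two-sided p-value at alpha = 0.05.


Step 1: Rank x and y separately (midranks; no ties here).
rank(x): 1->1, 16->9, 4->3, 8->5, 7->4, 14->8, 2->2, 13->7, 19->10, 11->6
rank(y): 1->1, 11->5, 16->8, 10->4, 19->10, 3->2, 6->3, 15->7, 17->9, 12->6
Step 2: d_i = R_x(i) - R_y(i); compute d_i^2.
  (1-1)^2=0, (9-5)^2=16, (3-8)^2=25, (5-4)^2=1, (4-10)^2=36, (8-2)^2=36, (2-3)^2=1, (7-7)^2=0, (10-9)^2=1, (6-6)^2=0
sum(d^2) = 116.
Step 3: rho = 1 - 6*116 / (10*(10^2 - 1)) = 1 - 696/990 = 0.296970.
Step 4: Under H0, t = rho * sqrt((n-2)/(1-rho^2)) = 0.8796 ~ t(8).
Step 5: Two-sided p-value from the t-distribution with 8 df = 0.404702.
Step 6: alpha = 0.05. fail to reject H0.

rho = 0.2970, p = 0.404702, fail to reject H0 at alpha = 0.05.


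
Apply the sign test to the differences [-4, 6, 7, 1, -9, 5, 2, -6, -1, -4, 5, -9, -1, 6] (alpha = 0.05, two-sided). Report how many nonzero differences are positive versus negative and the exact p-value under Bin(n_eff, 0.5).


Step 1: Discard zero differences. Original n = 14; n_eff = number of nonzero differences = 14.
Nonzero differences (with sign): -4, +6, +7, +1, -9, +5, +2, -6, -1, -4, +5, -9, -1, +6
Step 2: Count signs: positive = 7, negative = 7.
Step 3: Under H0: P(positive) = 0.5, so the number of positives S ~ Bin(14, 0.5).
Step 4: Two-sided exact p-value = sum of Bin(14,0.5) probabilities at or below the observed probability = 1.000000.
Step 5: alpha = 0.05. fail to reject H0.

n_eff = 14, pos = 7, neg = 7, p = 1.000000, fail to reject H0.


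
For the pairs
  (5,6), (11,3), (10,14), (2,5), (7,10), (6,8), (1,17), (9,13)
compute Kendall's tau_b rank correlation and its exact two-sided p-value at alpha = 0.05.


Step 1: Enumerate the 28 unordered pairs (i,j) with i<j and classify each by sign(x_j-x_i) * sign(y_j-y_i).
  (1,2):dx=+6,dy=-3->D; (1,3):dx=+5,dy=+8->C; (1,4):dx=-3,dy=-1->C; (1,5):dx=+2,dy=+4->C
  (1,6):dx=+1,dy=+2->C; (1,7):dx=-4,dy=+11->D; (1,8):dx=+4,dy=+7->C; (2,3):dx=-1,dy=+11->D
  (2,4):dx=-9,dy=+2->D; (2,5):dx=-4,dy=+7->D; (2,6):dx=-5,dy=+5->D; (2,7):dx=-10,dy=+14->D
  (2,8):dx=-2,dy=+10->D; (3,4):dx=-8,dy=-9->C; (3,5):dx=-3,dy=-4->C; (3,6):dx=-4,dy=-6->C
  (3,7):dx=-9,dy=+3->D; (3,8):dx=-1,dy=-1->C; (4,5):dx=+5,dy=+5->C; (4,6):dx=+4,dy=+3->C
  (4,7):dx=-1,dy=+12->D; (4,8):dx=+7,dy=+8->C; (5,6):dx=-1,dy=-2->C; (5,7):dx=-6,dy=+7->D
  (5,8):dx=+2,dy=+3->C; (6,7):dx=-5,dy=+9->D; (6,8):dx=+3,dy=+5->C; (7,8):dx=+8,dy=-4->D
Step 2: C = 15, D = 13, total pairs = 28.
Step 3: tau = (C - D)/(n(n-1)/2) = (15 - 13)/28 = 0.071429.
Step 4: Exact two-sided p-value (enumerate n! = 40320 permutations of y under H0): p = 0.904861.
Step 5: alpha = 0.05. fail to reject H0.

tau_b = 0.0714 (C=15, D=13), p = 0.904861, fail to reject H0.


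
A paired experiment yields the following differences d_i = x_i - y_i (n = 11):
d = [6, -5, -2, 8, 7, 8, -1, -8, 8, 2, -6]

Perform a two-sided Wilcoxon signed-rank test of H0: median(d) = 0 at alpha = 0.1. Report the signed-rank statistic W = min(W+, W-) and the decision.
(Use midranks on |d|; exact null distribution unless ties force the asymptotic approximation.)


Step 1: Drop any zero differences (none here) and take |d_i|.
|d| = [6, 5, 2, 8, 7, 8, 1, 8, 8, 2, 6]
Step 2: Midrank |d_i| (ties get averaged ranks).
ranks: |6|->5.5, |5|->4, |2|->2.5, |8|->9.5, |7|->7, |8|->9.5, |1|->1, |8|->9.5, |8|->9.5, |2|->2.5, |6|->5.5
Step 3: Attach original signs; sum ranks with positive sign and with negative sign.
W+ = 5.5 + 9.5 + 7 + 9.5 + 9.5 + 2.5 = 43.5
W- = 4 + 2.5 + 1 + 9.5 + 5.5 = 22.5
(Check: W+ + W- = 66 should equal n(n+1)/2 = 66.)
Step 4: Test statistic W = min(W+, W-) = 22.5.
Step 5: Ties in |d|, so use the tie-corrected normal approximation.
        E[W] = n(n+1)/4 = 11*12/4 = 33.
        Tie groups: |d|=2 (t=2), |d|=6 (t=2), |d|=8 (t=4); sum(t^3 - t) = 72.
        Var[W] = n(n+1)(2n+1)/24 - sum(t^3-t)/48 = 3036/24 - 72/48 = 125.
        z = (W - E[W]) / sqrt(Var[W]) = (22.5 - 33) / 11.1803 = -0.9391.
        Two-sided p = 2*Phi(z) = 0.347654.
Step 6: alpha = 0.1. fail to reject H0.

W+ = 43.5, W- = 22.5, W = min = 22.5, p = 0.347654, fail to reject H0.


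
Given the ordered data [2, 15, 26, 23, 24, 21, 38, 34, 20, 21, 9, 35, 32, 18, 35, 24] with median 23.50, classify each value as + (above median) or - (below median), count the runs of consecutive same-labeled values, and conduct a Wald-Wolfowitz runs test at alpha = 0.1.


Step 1: Compute median = 23.50; label A = above, B = below.
Labels in order: BBABABAABBBAABAA  (n_A = 8, n_B = 8)
Step 2: Count runs R = 10.
Step 3: Under H0 (random ordering), E[R] = 2*n_A*n_B/(n_A+n_B) + 1 = 2*8*8/16 + 1 = 9.0000.
        Var[R] = 2*n_A*n_B*(2*n_A*n_B - n_A - n_B) / ((n_A+n_B)^2 * (n_A+n_B-1)) = 14336/3840 = 3.7333.
        SD[R] = 1.9322.
Step 4: Continuity-corrected z = (R - 0.5 - E[R]) / SD[R] = (10 - 0.5 - 9.0000) / 1.9322 = 0.2588.
Step 5: Two-sided p-value via normal approximation = 2*(1 - Phi(|z|)) = 0.795809.
Step 6: alpha = 0.1. fail to reject H0.

R = 10, z = 0.2588, p = 0.795809, fail to reject H0.


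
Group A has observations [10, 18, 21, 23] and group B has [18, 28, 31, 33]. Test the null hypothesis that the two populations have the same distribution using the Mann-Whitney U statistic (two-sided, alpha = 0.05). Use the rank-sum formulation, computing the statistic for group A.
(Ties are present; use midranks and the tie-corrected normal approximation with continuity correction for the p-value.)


Step 1: Combine and sort all 8 observations; assign midranks.
sorted (value, group): (10,X), (18,X), (18,Y), (21,X), (23,X), (28,Y), (31,Y), (33,Y)
ranks: 10->1, 18->2.5, 18->2.5, 21->4, 23->5, 28->6, 31->7, 33->8
Step 2: Rank sum for X: R1 = 1 + 2.5 + 4 + 5 = 12.5.
Step 3: U_X = R1 - n1(n1+1)/2 = 12.5 - 4*5/2 = 12.5 - 10 = 2.5.
       U_Y = n1*n2 - U_X = 16 - 2.5 = 13.5.
Step 4: Ties are present, so use the tie-corrected normal approximation (with continuity correction) for the p-value.
Step 5: p-value = 0.146489; compare to alpha = 0.05. fail to reject H0.

U_X = 2.5, p = 0.146489, fail to reject H0 at alpha = 0.05.


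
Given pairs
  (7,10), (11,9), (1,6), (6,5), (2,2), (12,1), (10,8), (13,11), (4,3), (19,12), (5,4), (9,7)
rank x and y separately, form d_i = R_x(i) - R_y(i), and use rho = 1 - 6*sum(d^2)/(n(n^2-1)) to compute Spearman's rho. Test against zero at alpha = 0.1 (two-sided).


Step 1: Rank x and y separately (midranks; no ties here).
rank(x): 7->6, 11->9, 1->1, 6->5, 2->2, 12->10, 10->8, 13->11, 4->3, 19->12, 5->4, 9->7
rank(y): 10->10, 9->9, 6->6, 5->5, 2->2, 1->1, 8->8, 11->11, 3->3, 12->12, 4->4, 7->7
Step 2: d_i = R_x(i) - R_y(i); compute d_i^2.
  (6-10)^2=16, (9-9)^2=0, (1-6)^2=25, (5-5)^2=0, (2-2)^2=0, (10-1)^2=81, (8-8)^2=0, (11-11)^2=0, (3-3)^2=0, (12-12)^2=0, (4-4)^2=0, (7-7)^2=0
sum(d^2) = 122.
Step 3: rho = 1 - 6*122 / (12*(12^2 - 1)) = 1 - 732/1716 = 0.573427.
Step 4: Under H0, t = rho * sqrt((n-2)/(1-rho^2)) = 2.2134 ~ t(10).
Step 5: Two-sided p-value from the t-distribution with 10 df = 0.051266.
Step 6: alpha = 0.1. reject H0.

rho = 0.5734, p = 0.051266, reject H0 at alpha = 0.1.


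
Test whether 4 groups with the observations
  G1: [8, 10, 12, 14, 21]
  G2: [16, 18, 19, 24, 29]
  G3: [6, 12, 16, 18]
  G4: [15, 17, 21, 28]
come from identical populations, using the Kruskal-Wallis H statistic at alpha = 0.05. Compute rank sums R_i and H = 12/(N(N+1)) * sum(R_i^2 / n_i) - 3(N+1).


Step 1: Combine all N = 18 observations and assign midranks.
sorted (value, group, rank): (6,G3,1), (8,G1,2), (10,G1,3), (12,G1,4.5), (12,G3,4.5), (14,G1,6), (15,G4,7), (16,G2,8.5), (16,G3,8.5), (17,G4,10), (18,G2,11.5), (18,G3,11.5), (19,G2,13), (21,G1,14.5), (21,G4,14.5), (24,G2,16), (28,G4,17), (29,G2,18)
Step 2: Sum ranks within each group.
R_1 = 30 (n_1 = 5)
R_2 = 67 (n_2 = 5)
R_3 = 25.5 (n_3 = 4)
R_4 = 48.5 (n_4 = 4)
Step 3: H = 12/(N(N+1)) * sum(R_i^2/n_i) - 3(N+1)
     = 12/(18*19) * (30^2/5 + 67^2/5 + 25.5^2/4 + 48.5^2/4) - 3*19
     = 0.035088 * 1828.42 - 57
     = 7.155263.
Step 4: Ties present; correction factor C = 1 - 24/(18^3 - 18) = 0.995872. Corrected H = 7.155263 / 0.995872 = 7.184922.
Step 5: Under H0, H ~ chi^2(3); p-value = 0.066232.
Step 6: alpha = 0.05. fail to reject H0.

H = 7.1849, df = 3, p = 0.066232, fail to reject H0.


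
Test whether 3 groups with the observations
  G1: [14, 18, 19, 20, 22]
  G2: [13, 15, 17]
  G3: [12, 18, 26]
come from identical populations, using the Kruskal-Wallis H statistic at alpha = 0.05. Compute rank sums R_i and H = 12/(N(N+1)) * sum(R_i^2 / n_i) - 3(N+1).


Step 1: Combine all N = 11 observations and assign midranks.
sorted (value, group, rank): (12,G3,1), (13,G2,2), (14,G1,3), (15,G2,4), (17,G2,5), (18,G1,6.5), (18,G3,6.5), (19,G1,8), (20,G1,9), (22,G1,10), (26,G3,11)
Step 2: Sum ranks within each group.
R_1 = 36.5 (n_1 = 5)
R_2 = 11 (n_2 = 3)
R_3 = 18.5 (n_3 = 3)
Step 3: H = 12/(N(N+1)) * sum(R_i^2/n_i) - 3(N+1)
     = 12/(11*12) * (36.5^2/5 + 11^2/3 + 18.5^2/3) - 3*12
     = 0.090909 * 420.867 - 36
     = 2.260606.
Step 4: Ties present; correction factor C = 1 - 6/(11^3 - 11) = 0.995455. Corrected H = 2.260606 / 0.995455 = 2.270928.
Step 5: Under H0, H ~ chi^2(2); p-value = 0.321273.
Step 6: alpha = 0.05. fail to reject H0.

H = 2.2709, df = 2, p = 0.321273, fail to reject H0.


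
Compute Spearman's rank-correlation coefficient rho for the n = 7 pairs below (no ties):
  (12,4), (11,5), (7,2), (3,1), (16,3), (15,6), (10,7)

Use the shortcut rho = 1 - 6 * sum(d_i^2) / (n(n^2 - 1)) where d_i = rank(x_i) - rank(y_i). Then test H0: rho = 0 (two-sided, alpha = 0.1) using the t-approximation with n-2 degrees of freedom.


Step 1: Rank x and y separately (midranks; no ties here).
rank(x): 12->5, 11->4, 7->2, 3->1, 16->7, 15->6, 10->3
rank(y): 4->4, 5->5, 2->2, 1->1, 3->3, 6->6, 7->7
Step 2: d_i = R_x(i) - R_y(i); compute d_i^2.
  (5-4)^2=1, (4-5)^2=1, (2-2)^2=0, (1-1)^2=0, (7-3)^2=16, (6-6)^2=0, (3-7)^2=16
sum(d^2) = 34.
Step 3: rho = 1 - 6*34 / (7*(7^2 - 1)) = 1 - 204/336 = 0.392857.
Step 4: Under H0, t = rho * sqrt((n-2)/(1-rho^2)) = 0.9553 ~ t(5).
Step 5: Two-sided p-value from the t-distribution with 5 df = 0.383317.
Step 6: alpha = 0.1. fail to reject H0.

rho = 0.3929, p = 0.383317, fail to reject H0 at alpha = 0.1.


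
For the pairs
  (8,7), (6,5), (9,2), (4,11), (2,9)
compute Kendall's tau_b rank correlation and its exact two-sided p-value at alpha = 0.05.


Step 1: Enumerate the 10 unordered pairs (i,j) with i<j and classify each by sign(x_j-x_i) * sign(y_j-y_i).
  (1,2):dx=-2,dy=-2->C; (1,3):dx=+1,dy=-5->D; (1,4):dx=-4,dy=+4->D; (1,5):dx=-6,dy=+2->D
  (2,3):dx=+3,dy=-3->D; (2,4):dx=-2,dy=+6->D; (2,5):dx=-4,dy=+4->D; (3,4):dx=-5,dy=+9->D
  (3,5):dx=-7,dy=+7->D; (4,5):dx=-2,dy=-2->C
Step 2: C = 2, D = 8, total pairs = 10.
Step 3: tau = (C - D)/(n(n-1)/2) = (2 - 8)/10 = -0.600000.
Step 4: Exact two-sided p-value (enumerate n! = 120 permutations of y under H0): p = 0.233333.
Step 5: alpha = 0.05. fail to reject H0.

tau_b = -0.6000 (C=2, D=8), p = 0.233333, fail to reject H0.


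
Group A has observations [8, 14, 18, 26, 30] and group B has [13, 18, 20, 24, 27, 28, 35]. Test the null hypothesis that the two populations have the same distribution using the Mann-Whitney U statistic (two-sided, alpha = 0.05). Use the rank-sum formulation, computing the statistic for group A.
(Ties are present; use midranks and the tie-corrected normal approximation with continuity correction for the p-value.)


Step 1: Combine and sort all 12 observations; assign midranks.
sorted (value, group): (8,X), (13,Y), (14,X), (18,X), (18,Y), (20,Y), (24,Y), (26,X), (27,Y), (28,Y), (30,X), (35,Y)
ranks: 8->1, 13->2, 14->3, 18->4.5, 18->4.5, 20->6, 24->7, 26->8, 27->9, 28->10, 30->11, 35->12
Step 2: Rank sum for X: R1 = 1 + 3 + 4.5 + 8 + 11 = 27.5.
Step 3: U_X = R1 - n1(n1+1)/2 = 27.5 - 5*6/2 = 27.5 - 15 = 12.5.
       U_Y = n1*n2 - U_X = 35 - 12.5 = 22.5.
Step 4: Ties are present, so use the tie-corrected normal approximation (with continuity correction) for the p-value.
Step 5: p-value = 0.464120; compare to alpha = 0.05. fail to reject H0.

U_X = 12.5, p = 0.464120, fail to reject H0 at alpha = 0.05.


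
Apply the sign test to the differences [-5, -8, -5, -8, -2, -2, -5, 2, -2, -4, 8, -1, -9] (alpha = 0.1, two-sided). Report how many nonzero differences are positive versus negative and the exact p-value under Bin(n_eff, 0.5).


Step 1: Discard zero differences. Original n = 13; n_eff = number of nonzero differences = 13.
Nonzero differences (with sign): -5, -8, -5, -8, -2, -2, -5, +2, -2, -4, +8, -1, -9
Step 2: Count signs: positive = 2, negative = 11.
Step 3: Under H0: P(positive) = 0.5, so the number of positives S ~ Bin(13, 0.5).
Step 4: Two-sided exact p-value = sum of Bin(13,0.5) probabilities at or below the observed probability = 0.022461.
Step 5: alpha = 0.1. reject H0.

n_eff = 13, pos = 2, neg = 11, p = 0.022461, reject H0.


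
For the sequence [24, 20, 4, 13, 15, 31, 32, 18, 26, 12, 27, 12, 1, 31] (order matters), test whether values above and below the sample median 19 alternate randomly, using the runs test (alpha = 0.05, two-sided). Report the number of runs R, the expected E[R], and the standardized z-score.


Step 1: Compute median = 19; label A = above, B = below.
Labels in order: AABBBAABABABBA  (n_A = 7, n_B = 7)
Step 2: Count runs R = 9.
Step 3: Under H0 (random ordering), E[R] = 2*n_A*n_B/(n_A+n_B) + 1 = 2*7*7/14 + 1 = 8.0000.
        Var[R] = 2*n_A*n_B*(2*n_A*n_B - n_A - n_B) / ((n_A+n_B)^2 * (n_A+n_B-1)) = 8232/2548 = 3.2308.
        SD[R] = 1.7974.
Step 4: Continuity-corrected z = (R - 0.5 - E[R]) / SD[R] = (9 - 0.5 - 8.0000) / 1.7974 = 0.2782.
Step 5: Two-sided p-value via normal approximation = 2*(1 - Phi(|z|)) = 0.780879.
Step 6: alpha = 0.05. fail to reject H0.

R = 9, z = 0.2782, p = 0.780879, fail to reject H0.


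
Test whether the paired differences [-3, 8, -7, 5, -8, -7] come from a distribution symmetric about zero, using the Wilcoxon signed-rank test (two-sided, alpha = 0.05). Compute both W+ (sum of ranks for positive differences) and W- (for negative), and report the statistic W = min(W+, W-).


Step 1: Drop any zero differences (none here) and take |d_i|.
|d| = [3, 8, 7, 5, 8, 7]
Step 2: Midrank |d_i| (ties get averaged ranks).
ranks: |3|->1, |8|->5.5, |7|->3.5, |5|->2, |8|->5.5, |7|->3.5
Step 3: Attach original signs; sum ranks with positive sign and with negative sign.
W+ = 5.5 + 2 = 7.5
W- = 1 + 3.5 + 5.5 + 3.5 = 13.5
(Check: W+ + W- = 21 should equal n(n+1)/2 = 21.)
Step 4: Test statistic W = min(W+, W-) = 7.5.
Step 5: Ties in |d|, so use the tie-corrected normal approximation.
        E[W] = n(n+1)/4 = 6*7/4 = 10.5.
        Tie groups: |d|=7 (t=2), |d|=8 (t=2); sum(t^3 - t) = 12.
        Var[W] = n(n+1)(2n+1)/24 - sum(t^3-t)/48 = 546/24 - 12/48 = 22.5.
        z = (W - E[W]) / sqrt(Var[W]) = (7.5 - 10.5) / 4.7434 = -0.6325.
        Two-sided p = 2*Phi(z) = 0.527089.
Step 6: alpha = 0.05. fail to reject H0.

W+ = 7.5, W- = 13.5, W = min = 7.5, p = 0.527089, fail to reject H0.


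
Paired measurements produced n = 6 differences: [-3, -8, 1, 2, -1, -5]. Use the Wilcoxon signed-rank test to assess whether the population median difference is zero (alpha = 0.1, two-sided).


Step 1: Drop any zero differences (none here) and take |d_i|.
|d| = [3, 8, 1, 2, 1, 5]
Step 2: Midrank |d_i| (ties get averaged ranks).
ranks: |3|->4, |8|->6, |1|->1.5, |2|->3, |1|->1.5, |5|->5
Step 3: Attach original signs; sum ranks with positive sign and with negative sign.
W+ = 1.5 + 3 = 4.5
W- = 4 + 6 + 1.5 + 5 = 16.5
(Check: W+ + W- = 21 should equal n(n+1)/2 = 21.)
Step 4: Test statistic W = min(W+, W-) = 4.5.
Step 5: Ties in |d|, so use the tie-corrected normal approximation.
        E[W] = n(n+1)/4 = 6*7/4 = 10.5.
        Tie groups: |d|=1 (t=2); sum(t^3 - t) = 6.
        Var[W] = n(n+1)(2n+1)/24 - sum(t^3-t)/48 = 546/24 - 6/48 = 22.625.
        z = (W - E[W]) / sqrt(Var[W]) = (4.5 - 10.5) / 4.7566 = -1.2614.
        Two-sided p = 2*Phi(z) = 0.207160.
Step 6: alpha = 0.1. fail to reject H0.

W+ = 4.5, W- = 16.5, W = min = 4.5, p = 0.207160, fail to reject H0.


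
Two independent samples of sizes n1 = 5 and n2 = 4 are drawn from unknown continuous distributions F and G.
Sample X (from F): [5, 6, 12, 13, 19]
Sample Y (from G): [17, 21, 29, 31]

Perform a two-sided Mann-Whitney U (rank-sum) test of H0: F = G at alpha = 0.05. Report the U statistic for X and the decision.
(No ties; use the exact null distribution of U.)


Step 1: Combine and sort all 9 observations; assign midranks.
sorted (value, group): (5,X), (6,X), (12,X), (13,X), (17,Y), (19,X), (21,Y), (29,Y), (31,Y)
ranks: 5->1, 6->2, 12->3, 13->4, 17->5, 19->6, 21->7, 29->8, 31->9
Step 2: Rank sum for X: R1 = 1 + 2 + 3 + 4 + 6 = 16.
Step 3: U_X = R1 - n1(n1+1)/2 = 16 - 5*6/2 = 16 - 15 = 1.
       U_Y = n1*n2 - U_X = 20 - 1 = 19.
Step 4: No ties, so the exact null distribution of U (based on enumerating the C(9,5) = 126 equally likely rank assignments) gives the two-sided p-value.
Step 5: p-value = 0.031746; compare to alpha = 0.05. reject H0.

U_X = 1, p = 0.031746, reject H0 at alpha = 0.05.


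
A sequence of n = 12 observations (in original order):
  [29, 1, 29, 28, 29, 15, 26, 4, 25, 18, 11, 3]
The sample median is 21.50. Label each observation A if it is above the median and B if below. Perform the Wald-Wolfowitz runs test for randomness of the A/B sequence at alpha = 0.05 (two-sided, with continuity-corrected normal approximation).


Step 1: Compute median = 21.50; label A = above, B = below.
Labels in order: ABAAABABABBB  (n_A = 6, n_B = 6)
Step 2: Count runs R = 8.
Step 3: Under H0 (random ordering), E[R] = 2*n_A*n_B/(n_A+n_B) + 1 = 2*6*6/12 + 1 = 7.0000.
        Var[R] = 2*n_A*n_B*(2*n_A*n_B - n_A - n_B) / ((n_A+n_B)^2 * (n_A+n_B-1)) = 4320/1584 = 2.7273.
        SD[R] = 1.6514.
Step 4: Continuity-corrected z = (R - 0.5 - E[R]) / SD[R] = (8 - 0.5 - 7.0000) / 1.6514 = 0.3028.
Step 5: Two-sided p-value via normal approximation = 2*(1 - Phi(|z|)) = 0.762069.
Step 6: alpha = 0.05. fail to reject H0.

R = 8, z = 0.3028, p = 0.762069, fail to reject H0.


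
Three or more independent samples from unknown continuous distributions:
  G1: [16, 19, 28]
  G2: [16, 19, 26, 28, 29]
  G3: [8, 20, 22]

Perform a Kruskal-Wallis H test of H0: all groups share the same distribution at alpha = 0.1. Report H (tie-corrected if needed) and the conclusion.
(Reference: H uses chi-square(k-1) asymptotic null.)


Step 1: Combine all N = 11 observations and assign midranks.
sorted (value, group, rank): (8,G3,1), (16,G1,2.5), (16,G2,2.5), (19,G1,4.5), (19,G2,4.5), (20,G3,6), (22,G3,7), (26,G2,8), (28,G1,9.5), (28,G2,9.5), (29,G2,11)
Step 2: Sum ranks within each group.
R_1 = 16.5 (n_1 = 3)
R_2 = 35.5 (n_2 = 5)
R_3 = 14 (n_3 = 3)
Step 3: H = 12/(N(N+1)) * sum(R_i^2/n_i) - 3(N+1)
     = 12/(11*12) * (16.5^2/3 + 35.5^2/5 + 14^2/3) - 3*12
     = 0.090909 * 408.133 - 36
     = 1.103030.
Step 4: Ties present; correction factor C = 1 - 18/(11^3 - 11) = 0.986364. Corrected H = 1.103030 / 0.986364 = 1.118280.
Step 5: Under H0, H ~ chi^2(2); p-value = 0.571701.
Step 6: alpha = 0.1. fail to reject H0.

H = 1.1183, df = 2, p = 0.571701, fail to reject H0.


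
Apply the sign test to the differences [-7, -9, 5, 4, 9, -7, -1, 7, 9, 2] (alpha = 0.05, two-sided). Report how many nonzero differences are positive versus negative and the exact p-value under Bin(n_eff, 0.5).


Step 1: Discard zero differences. Original n = 10; n_eff = number of nonzero differences = 10.
Nonzero differences (with sign): -7, -9, +5, +4, +9, -7, -1, +7, +9, +2
Step 2: Count signs: positive = 6, negative = 4.
Step 3: Under H0: P(positive) = 0.5, so the number of positives S ~ Bin(10, 0.5).
Step 4: Two-sided exact p-value = sum of Bin(10,0.5) probabilities at or below the observed probability = 0.753906.
Step 5: alpha = 0.05. fail to reject H0.

n_eff = 10, pos = 6, neg = 4, p = 0.753906, fail to reject H0.


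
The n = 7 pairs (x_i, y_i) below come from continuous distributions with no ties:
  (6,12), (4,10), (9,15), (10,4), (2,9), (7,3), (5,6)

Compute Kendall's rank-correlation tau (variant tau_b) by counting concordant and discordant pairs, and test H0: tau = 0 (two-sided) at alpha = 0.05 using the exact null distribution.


Step 1: Enumerate the 21 unordered pairs (i,j) with i<j and classify each by sign(x_j-x_i) * sign(y_j-y_i).
  (1,2):dx=-2,dy=-2->C; (1,3):dx=+3,dy=+3->C; (1,4):dx=+4,dy=-8->D; (1,5):dx=-4,dy=-3->C
  (1,6):dx=+1,dy=-9->D; (1,7):dx=-1,dy=-6->C; (2,3):dx=+5,dy=+5->C; (2,4):dx=+6,dy=-6->D
  (2,5):dx=-2,dy=-1->C; (2,6):dx=+3,dy=-7->D; (2,7):dx=+1,dy=-4->D; (3,4):dx=+1,dy=-11->D
  (3,5):dx=-7,dy=-6->C; (3,6):dx=-2,dy=-12->C; (3,7):dx=-4,dy=-9->C; (4,5):dx=-8,dy=+5->D
  (4,6):dx=-3,dy=-1->C; (4,7):dx=-5,dy=+2->D; (5,6):dx=+5,dy=-6->D; (5,7):dx=+3,dy=-3->D
  (6,7):dx=-2,dy=+3->D
Step 2: C = 10, D = 11, total pairs = 21.
Step 3: tau = (C - D)/(n(n-1)/2) = (10 - 11)/21 = -0.047619.
Step 4: Exact two-sided p-value (enumerate n! = 5040 permutations of y under H0): p = 1.000000.
Step 5: alpha = 0.05. fail to reject H0.

tau_b = -0.0476 (C=10, D=11), p = 1.000000, fail to reject H0.


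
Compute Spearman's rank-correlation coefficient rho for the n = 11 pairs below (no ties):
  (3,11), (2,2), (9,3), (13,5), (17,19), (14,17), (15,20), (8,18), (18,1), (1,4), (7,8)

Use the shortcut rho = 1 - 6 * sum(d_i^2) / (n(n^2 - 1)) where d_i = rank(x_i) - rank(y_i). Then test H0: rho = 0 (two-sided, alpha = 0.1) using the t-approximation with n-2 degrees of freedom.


Step 1: Rank x and y separately (midranks; no ties here).
rank(x): 3->3, 2->2, 9->6, 13->7, 17->10, 14->8, 15->9, 8->5, 18->11, 1->1, 7->4
rank(y): 11->7, 2->2, 3->3, 5->5, 19->10, 17->8, 20->11, 18->9, 1->1, 4->4, 8->6
Step 2: d_i = R_x(i) - R_y(i); compute d_i^2.
  (3-7)^2=16, (2-2)^2=0, (6-3)^2=9, (7-5)^2=4, (10-10)^2=0, (8-8)^2=0, (9-11)^2=4, (5-9)^2=16, (11-1)^2=100, (1-4)^2=9, (4-6)^2=4
sum(d^2) = 162.
Step 3: rho = 1 - 6*162 / (11*(11^2 - 1)) = 1 - 972/1320 = 0.263636.
Step 4: Under H0, t = rho * sqrt((n-2)/(1-rho^2)) = 0.8199 ~ t(9).
Step 5: Two-sided p-value from the t-distribution with 9 df = 0.433441.
Step 6: alpha = 0.1. fail to reject H0.

rho = 0.2636, p = 0.433441, fail to reject H0 at alpha = 0.1.


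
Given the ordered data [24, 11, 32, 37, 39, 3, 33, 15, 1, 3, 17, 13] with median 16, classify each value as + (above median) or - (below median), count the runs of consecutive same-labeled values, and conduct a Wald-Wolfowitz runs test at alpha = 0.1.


Step 1: Compute median = 16; label A = above, B = below.
Labels in order: ABAAABABBBAB  (n_A = 6, n_B = 6)
Step 2: Count runs R = 8.
Step 3: Under H0 (random ordering), E[R] = 2*n_A*n_B/(n_A+n_B) + 1 = 2*6*6/12 + 1 = 7.0000.
        Var[R] = 2*n_A*n_B*(2*n_A*n_B - n_A - n_B) / ((n_A+n_B)^2 * (n_A+n_B-1)) = 4320/1584 = 2.7273.
        SD[R] = 1.6514.
Step 4: Continuity-corrected z = (R - 0.5 - E[R]) / SD[R] = (8 - 0.5 - 7.0000) / 1.6514 = 0.3028.
Step 5: Two-sided p-value via normal approximation = 2*(1 - Phi(|z|)) = 0.762069.
Step 6: alpha = 0.1. fail to reject H0.

R = 8, z = 0.3028, p = 0.762069, fail to reject H0.


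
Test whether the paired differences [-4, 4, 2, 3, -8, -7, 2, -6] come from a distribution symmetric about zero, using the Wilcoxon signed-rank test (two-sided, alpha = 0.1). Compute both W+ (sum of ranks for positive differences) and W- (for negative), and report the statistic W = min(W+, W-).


Step 1: Drop any zero differences (none here) and take |d_i|.
|d| = [4, 4, 2, 3, 8, 7, 2, 6]
Step 2: Midrank |d_i| (ties get averaged ranks).
ranks: |4|->4.5, |4|->4.5, |2|->1.5, |3|->3, |8|->8, |7|->7, |2|->1.5, |6|->6
Step 3: Attach original signs; sum ranks with positive sign and with negative sign.
W+ = 4.5 + 1.5 + 3 + 1.5 = 10.5
W- = 4.5 + 8 + 7 + 6 = 25.5
(Check: W+ + W- = 36 should equal n(n+1)/2 = 36.)
Step 4: Test statistic W = min(W+, W-) = 10.5.
Step 5: Ties in |d|, so use the tie-corrected normal approximation.
        E[W] = n(n+1)/4 = 8*9/4 = 18.
        Tie groups: |d|=2 (t=2), |d|=4 (t=2); sum(t^3 - t) = 12.
        Var[W] = n(n+1)(2n+1)/24 - sum(t^3-t)/48 = 1224/24 - 12/48 = 50.75.
        z = (W - E[W]) / sqrt(Var[W]) = (10.5 - 18) / 7.1239 = -1.0528.
        Two-sided p = 2*Phi(z) = 0.292436.
Step 6: alpha = 0.1. fail to reject H0.

W+ = 10.5, W- = 25.5, W = min = 10.5, p = 0.292436, fail to reject H0.


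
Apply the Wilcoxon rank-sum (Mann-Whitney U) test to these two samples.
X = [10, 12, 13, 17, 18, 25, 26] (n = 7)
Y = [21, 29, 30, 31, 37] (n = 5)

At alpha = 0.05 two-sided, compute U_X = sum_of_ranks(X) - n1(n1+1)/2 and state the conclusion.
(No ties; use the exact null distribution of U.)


Step 1: Combine and sort all 12 observations; assign midranks.
sorted (value, group): (10,X), (12,X), (13,X), (17,X), (18,X), (21,Y), (25,X), (26,X), (29,Y), (30,Y), (31,Y), (37,Y)
ranks: 10->1, 12->2, 13->3, 17->4, 18->5, 21->6, 25->7, 26->8, 29->9, 30->10, 31->11, 37->12
Step 2: Rank sum for X: R1 = 1 + 2 + 3 + 4 + 5 + 7 + 8 = 30.
Step 3: U_X = R1 - n1(n1+1)/2 = 30 - 7*8/2 = 30 - 28 = 2.
       U_Y = n1*n2 - U_X = 35 - 2 = 33.
Step 4: No ties, so the exact null distribution of U (based on enumerating the C(12,7) = 792 equally likely rank assignments) gives the two-sided p-value.
Step 5: p-value = 0.010101; compare to alpha = 0.05. reject H0.

U_X = 2, p = 0.010101, reject H0 at alpha = 0.05.


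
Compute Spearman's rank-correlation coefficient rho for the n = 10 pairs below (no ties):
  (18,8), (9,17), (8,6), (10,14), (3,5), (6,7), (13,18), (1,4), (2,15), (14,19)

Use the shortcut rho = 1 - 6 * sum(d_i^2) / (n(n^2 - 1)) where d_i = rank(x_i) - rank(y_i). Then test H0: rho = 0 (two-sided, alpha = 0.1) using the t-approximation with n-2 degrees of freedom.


Step 1: Rank x and y separately (midranks; no ties here).
rank(x): 18->10, 9->6, 8->5, 10->7, 3->3, 6->4, 13->8, 1->1, 2->2, 14->9
rank(y): 8->5, 17->8, 6->3, 14->6, 5->2, 7->4, 18->9, 4->1, 15->7, 19->10
Step 2: d_i = R_x(i) - R_y(i); compute d_i^2.
  (10-5)^2=25, (6-8)^2=4, (5-3)^2=4, (7-6)^2=1, (3-2)^2=1, (4-4)^2=0, (8-9)^2=1, (1-1)^2=0, (2-7)^2=25, (9-10)^2=1
sum(d^2) = 62.
Step 3: rho = 1 - 6*62 / (10*(10^2 - 1)) = 1 - 372/990 = 0.624242.
Step 4: Under H0, t = rho * sqrt((n-2)/(1-rho^2)) = 2.2601 ~ t(8).
Step 5: Two-sided p-value from the t-distribution with 8 df = 0.053718.
Step 6: alpha = 0.1. reject H0.

rho = 0.6242, p = 0.053718, reject H0 at alpha = 0.1.


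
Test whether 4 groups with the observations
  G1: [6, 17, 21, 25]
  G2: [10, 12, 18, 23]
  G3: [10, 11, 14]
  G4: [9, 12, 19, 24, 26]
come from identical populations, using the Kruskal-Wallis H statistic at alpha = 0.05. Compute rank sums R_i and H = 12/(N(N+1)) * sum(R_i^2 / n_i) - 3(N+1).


Step 1: Combine all N = 16 observations and assign midranks.
sorted (value, group, rank): (6,G1,1), (9,G4,2), (10,G2,3.5), (10,G3,3.5), (11,G3,5), (12,G2,6.5), (12,G4,6.5), (14,G3,8), (17,G1,9), (18,G2,10), (19,G4,11), (21,G1,12), (23,G2,13), (24,G4,14), (25,G1,15), (26,G4,16)
Step 2: Sum ranks within each group.
R_1 = 37 (n_1 = 4)
R_2 = 33 (n_2 = 4)
R_3 = 16.5 (n_3 = 3)
R_4 = 49.5 (n_4 = 5)
Step 3: H = 12/(N(N+1)) * sum(R_i^2/n_i) - 3(N+1)
     = 12/(16*17) * (37^2/4 + 33^2/4 + 16.5^2/3 + 49.5^2/5) - 3*17
     = 0.044118 * 1195.3 - 51
     = 1.733824.
Step 4: Ties present; correction factor C = 1 - 12/(16^3 - 16) = 0.997059. Corrected H = 1.733824 / 0.997059 = 1.738938.
Step 5: Under H0, H ~ chi^2(3); p-value = 0.628312.
Step 6: alpha = 0.05. fail to reject H0.

H = 1.7389, df = 3, p = 0.628312, fail to reject H0.


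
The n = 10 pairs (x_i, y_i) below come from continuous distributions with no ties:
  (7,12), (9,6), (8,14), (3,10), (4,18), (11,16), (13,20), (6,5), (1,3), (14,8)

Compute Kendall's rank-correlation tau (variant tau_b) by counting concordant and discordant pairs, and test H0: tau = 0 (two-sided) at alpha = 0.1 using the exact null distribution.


Step 1: Enumerate the 45 unordered pairs (i,j) with i<j and classify each by sign(x_j-x_i) * sign(y_j-y_i).
  (1,2):dx=+2,dy=-6->D; (1,3):dx=+1,dy=+2->C; (1,4):dx=-4,dy=-2->C; (1,5):dx=-3,dy=+6->D
  (1,6):dx=+4,dy=+4->C; (1,7):dx=+6,dy=+8->C; (1,8):dx=-1,dy=-7->C; (1,9):dx=-6,dy=-9->C
  (1,10):dx=+7,dy=-4->D; (2,3):dx=-1,dy=+8->D; (2,4):dx=-6,dy=+4->D; (2,5):dx=-5,dy=+12->D
  (2,6):dx=+2,dy=+10->C; (2,7):dx=+4,dy=+14->C; (2,8):dx=-3,dy=-1->C; (2,9):dx=-8,dy=-3->C
  (2,10):dx=+5,dy=+2->C; (3,4):dx=-5,dy=-4->C; (3,5):dx=-4,dy=+4->D; (3,6):dx=+3,dy=+2->C
  (3,7):dx=+5,dy=+6->C; (3,8):dx=-2,dy=-9->C; (3,9):dx=-7,dy=-11->C; (3,10):dx=+6,dy=-6->D
  (4,5):dx=+1,dy=+8->C; (4,6):dx=+8,dy=+6->C; (4,7):dx=+10,dy=+10->C; (4,8):dx=+3,dy=-5->D
  (4,9):dx=-2,dy=-7->C; (4,10):dx=+11,dy=-2->D; (5,6):dx=+7,dy=-2->D; (5,7):dx=+9,dy=+2->C
  (5,8):dx=+2,dy=-13->D; (5,9):dx=-3,dy=-15->C; (5,10):dx=+10,dy=-10->D; (6,7):dx=+2,dy=+4->C
  (6,8):dx=-5,dy=-11->C; (6,9):dx=-10,dy=-13->C; (6,10):dx=+3,dy=-8->D; (7,8):dx=-7,dy=-15->C
  (7,9):dx=-12,dy=-17->C; (7,10):dx=+1,dy=-12->D; (8,9):dx=-5,dy=-2->C; (8,10):dx=+8,dy=+3->C
  (9,10):dx=+13,dy=+5->C
Step 2: C = 30, D = 15, total pairs = 45.
Step 3: tau = (C - D)/(n(n-1)/2) = (30 - 15)/45 = 0.333333.
Step 4: Exact two-sided p-value (enumerate n! = 3628800 permutations of y under H0): p = 0.216373.
Step 5: alpha = 0.1. fail to reject H0.

tau_b = 0.3333 (C=30, D=15), p = 0.216373, fail to reject H0.


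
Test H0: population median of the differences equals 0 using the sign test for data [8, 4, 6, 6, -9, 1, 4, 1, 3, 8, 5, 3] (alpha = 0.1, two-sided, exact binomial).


Step 1: Discard zero differences. Original n = 12; n_eff = number of nonzero differences = 12.
Nonzero differences (with sign): +8, +4, +6, +6, -9, +1, +4, +1, +3, +8, +5, +3
Step 2: Count signs: positive = 11, negative = 1.
Step 3: Under H0: P(positive) = 0.5, so the number of positives S ~ Bin(12, 0.5).
Step 4: Two-sided exact p-value = sum of Bin(12,0.5) probabilities at or below the observed probability = 0.006348.
Step 5: alpha = 0.1. reject H0.

n_eff = 12, pos = 11, neg = 1, p = 0.006348, reject H0.


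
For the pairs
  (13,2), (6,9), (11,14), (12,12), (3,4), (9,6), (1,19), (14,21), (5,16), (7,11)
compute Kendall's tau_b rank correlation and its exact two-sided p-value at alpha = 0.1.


Step 1: Enumerate the 45 unordered pairs (i,j) with i<j and classify each by sign(x_j-x_i) * sign(y_j-y_i).
  (1,2):dx=-7,dy=+7->D; (1,3):dx=-2,dy=+12->D; (1,4):dx=-1,dy=+10->D; (1,5):dx=-10,dy=+2->D
  (1,6):dx=-4,dy=+4->D; (1,7):dx=-12,dy=+17->D; (1,8):dx=+1,dy=+19->C; (1,9):dx=-8,dy=+14->D
  (1,10):dx=-6,dy=+9->D; (2,3):dx=+5,dy=+5->C; (2,4):dx=+6,dy=+3->C; (2,5):dx=-3,dy=-5->C
  (2,6):dx=+3,dy=-3->D; (2,7):dx=-5,dy=+10->D; (2,8):dx=+8,dy=+12->C; (2,9):dx=-1,dy=+7->D
  (2,10):dx=+1,dy=+2->C; (3,4):dx=+1,dy=-2->D; (3,5):dx=-8,dy=-10->C; (3,6):dx=-2,dy=-8->C
  (3,7):dx=-10,dy=+5->D; (3,8):dx=+3,dy=+7->C; (3,9):dx=-6,dy=+2->D; (3,10):dx=-4,dy=-3->C
  (4,5):dx=-9,dy=-8->C; (4,6):dx=-3,dy=-6->C; (4,7):dx=-11,dy=+7->D; (4,8):dx=+2,dy=+9->C
  (4,9):dx=-7,dy=+4->D; (4,10):dx=-5,dy=-1->C; (5,6):dx=+6,dy=+2->C; (5,7):dx=-2,dy=+15->D
  (5,8):dx=+11,dy=+17->C; (5,9):dx=+2,dy=+12->C; (5,10):dx=+4,dy=+7->C; (6,7):dx=-8,dy=+13->D
  (6,8):dx=+5,dy=+15->C; (6,9):dx=-4,dy=+10->D; (6,10):dx=-2,dy=+5->D; (7,8):dx=+13,dy=+2->C
  (7,9):dx=+4,dy=-3->D; (7,10):dx=+6,dy=-8->D; (8,9):dx=-9,dy=-5->C; (8,10):dx=-7,dy=-10->C
  (9,10):dx=+2,dy=-5->D
Step 2: C = 22, D = 23, total pairs = 45.
Step 3: tau = (C - D)/(n(n-1)/2) = (22 - 23)/45 = -0.022222.
Step 4: Exact two-sided p-value (enumerate n! = 3628800 permutations of y under H0): p = 1.000000.
Step 5: alpha = 0.1. fail to reject H0.

tau_b = -0.0222 (C=22, D=23), p = 1.000000, fail to reject H0.
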